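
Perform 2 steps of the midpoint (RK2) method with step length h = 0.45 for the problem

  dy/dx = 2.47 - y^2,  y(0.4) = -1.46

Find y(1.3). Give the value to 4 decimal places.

-0.5346

Midpoint: k1 = f(x_n, y_n); k2 = f(x_n + h/2, y_n + (h/2)·k1); y_{n+1} = y_n + h·k2.
x=0.400000, y=-1.460000:
  k1 = f(0.400000, -1.460000) = 0.338400
  k2 = f(0.625000, -1.383860) = 0.554932
  y ← -1.460000 + 0.45·0.554932 = -1.210281
x=0.850000, y=-1.210281:
  k1 = f(0.850000, -1.210281) = 1.005220
  k2 = f(1.075000, -0.984106) = 1.501535
  y ← -1.210281 + 0.45·1.501535 = -0.534590
y(1.3) ≈ -0.5346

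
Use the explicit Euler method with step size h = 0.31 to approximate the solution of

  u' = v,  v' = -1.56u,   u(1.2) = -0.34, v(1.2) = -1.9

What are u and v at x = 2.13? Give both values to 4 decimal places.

Euler on (u,v): u_{n+1} = u_n + h·u', v_{n+1} = v_n + h·v'.
1.200000: (-0.340000, -1.900000); f=(-1.900000, 0.530400) → (-0.929000, -1.735576)
1.510000: (-0.929000, -1.735576); f=(-1.735576, 1.449240) → (-1.467029, -1.286312)
1.820000: (-1.467029, -1.286312); f=(-1.286312, 2.288565) → (-1.865785, -0.576857)
(u(2.13), v(2.13)) ≈ (-1.8658, -0.5769)

-1.8658, -0.5769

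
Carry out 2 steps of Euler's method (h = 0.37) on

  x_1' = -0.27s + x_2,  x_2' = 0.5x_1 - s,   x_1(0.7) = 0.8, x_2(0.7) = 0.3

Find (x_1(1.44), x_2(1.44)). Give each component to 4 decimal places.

0.8041, -0.0513

Euler on (x_1,x_2): x_1_{n+1} = x_1_n + h·x_1', x_2_{n+1} = x_2_n + h·x_2'.
0.700000: (0.800000, 0.300000); f=(0.111000, -0.300000) → (0.841070, 0.189000)
1.070000: (0.841070, 0.189000); f=(-0.099900, -0.649465) → (0.804107, -0.051302)
(x_1(1.44), x_2(1.44)) ≈ (0.8041, -0.0513)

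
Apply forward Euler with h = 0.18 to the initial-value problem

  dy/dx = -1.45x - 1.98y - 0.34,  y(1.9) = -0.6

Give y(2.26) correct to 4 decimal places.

-1.2112

Euler: y_{n+1} = y_n + h·f(x_n, y_n).
x=1.900000, y=-0.600000: f=-1.907000 → y ← -0.600000 + 0.18·(-1.907000) = -0.943260
x=2.080000, y=-0.943260: f=-1.488345 → y ← -0.943260 + 0.18·(-1.488345) = -1.211162
y(2.26) ≈ -1.2112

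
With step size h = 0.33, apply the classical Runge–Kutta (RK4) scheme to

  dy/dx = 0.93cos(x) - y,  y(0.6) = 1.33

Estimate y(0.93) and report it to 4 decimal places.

1.1422

RK4: k1 = f(x_n, y_n); k2 = f(x_n + h/2, y_n + (h/2)·k1); k3 = f(x_n + h/2, y_n + (h/2)·k2); k4 = f(x_n + h, y_n + h·k3); y_{n+1} = y_n + (h/6)·(k1 + 2k2 + 2k3 + k4).
x=0.600000, y=1.330000:
  k1 = f(0.600000, 1.330000) = -0.562438
  k2 = f(0.765000, 1.237198) = -0.566312
  k3 = f(0.765000, 1.236558) = -0.565673
  k4 = f(0.930000, 1.143328) = -0.587342
  y ← 1.330000 + (0.33/6)·(k1 + 2k2 + 2k3 + k4) = 1.142244
y(0.93) ≈ 1.1422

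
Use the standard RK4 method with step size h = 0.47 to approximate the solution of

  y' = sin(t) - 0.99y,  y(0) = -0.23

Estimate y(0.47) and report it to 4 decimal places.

-0.0510

RK4: k1 = f(t_n, y_n); k2 = f(t_n + h/2, y_n + (h/2)·k1); k3 = f(t_n + h/2, y_n + (h/2)·k2); k4 = f(t_n + h, y_n + h·k3); y_{n+1} = y_n + (h/6)·(k1 + 2k2 + 2k3 + k4).
t=0.000000, y=-0.230000:
  k1 = f(0.000000, -0.230000) = 0.227700
  k2 = f(0.235000, -0.176490) = 0.407569
  k3 = f(0.235000, -0.134221) = 0.365722
  k4 = f(0.470000, -0.058111) = 0.510416
  y ← -0.230000 + (0.47/6)·(k1 + 2k2 + 2k3 + k4) = -0.051032
y(0.47) ≈ -0.0510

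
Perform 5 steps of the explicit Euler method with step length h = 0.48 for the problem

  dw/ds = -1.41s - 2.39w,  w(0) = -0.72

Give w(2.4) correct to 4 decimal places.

Euler: w_{n+1} = w_n + h·f(s_n, w_n).
s=0.000000, w=-0.720000: f=1.720800 → w ← -0.720000 + 0.48·1.720800 = 0.105984
s=0.480000, w=0.105984: f=-0.930102 → w ← 0.105984 + 0.48·(-0.930102) = -0.340465
s=0.960000, w=-0.340465: f=-0.539889 → w ← -0.340465 + 0.48·(-0.539889) = -0.599612
s=1.440000, w=-0.599612: f=-0.597328 → w ← -0.599612 + 0.48·(-0.597328) = -0.886329
s=1.920000, w=-0.886329: f=-0.588873 → w ← -0.886329 + 0.48·(-0.588873) = -1.168988
w(2.4) ≈ -1.1690

-1.1690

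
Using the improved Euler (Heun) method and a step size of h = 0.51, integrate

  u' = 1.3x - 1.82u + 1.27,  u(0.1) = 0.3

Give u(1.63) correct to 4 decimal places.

Heun: k1 = f(x_n, u_n); k2 = f(x_n + h, u_n + h·k1); u_{n+1} = u_n + (h/2)·(k1 + k2).
x=0.100000, u=0.300000:
  k1 = f(0.100000, 0.300000) = 0.854000
  k2 = f(0.610000, 0.735540) = 0.724317
  u ← 0.300000 + (0.51/2)·(0.854000 + 0.724317) = 0.702471
x=0.610000, u=0.702471:
  k1 = f(0.610000, 0.702471) = 0.784503
  k2 = f(1.120000, 1.102567) = 0.719327
  u ← 0.702471 + (0.51/2)·(0.784503 + 0.719327) = 1.085948
x=1.120000, u=1.085948:
  k1 = f(1.120000, 1.085948) = 0.749575
  k2 = f(1.630000, 1.468231) = 0.716820
  u ← 1.085948 + (0.51/2)·(0.749575 + 0.716820) = 1.459878
u(1.63) ≈ 1.4599

1.4599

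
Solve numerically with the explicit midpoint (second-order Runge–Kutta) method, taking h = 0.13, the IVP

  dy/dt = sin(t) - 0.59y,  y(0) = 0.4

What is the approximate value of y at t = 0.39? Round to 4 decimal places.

0.3881

Midpoint: k1 = f(t_n, y_n); k2 = f(t_n + h/2, y_n + (h/2)·k1); y_{n+1} = y_n + h·k2.
t=0.000000, y=0.400000:
  k1 = f(0.000000, 0.400000) = -0.236000
  k2 = f(0.065000, 0.384660) = -0.161995
  y ← 0.400000 + 0.13·(-0.161995) = 0.378941
t=0.130000, y=0.378941:
  k1 = f(0.130000, 0.378941) = -0.093941
  k2 = f(0.195000, 0.372834) = -0.026206
  y ← 0.378941 + 0.13·(-0.026206) = 0.375534
t=0.260000, y=0.375534:
  k1 = f(0.260000, 0.375534) = 0.035516
  k2 = f(0.325000, 0.377842) = 0.096382
  y ← 0.375534 + 0.13·0.096382 = 0.388064
y(0.39) ≈ 0.3881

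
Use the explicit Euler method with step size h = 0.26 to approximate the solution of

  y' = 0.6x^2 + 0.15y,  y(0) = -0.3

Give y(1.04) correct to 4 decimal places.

-0.1995

Euler: y_{n+1} = y_n + h·f(x_n, y_n).
x=0.000000, y=-0.300000: f=-0.045000 → y ← -0.300000 + 0.26·(-0.045000) = -0.311700
x=0.260000, y=-0.311700: f=-0.006195 → y ← -0.311700 + 0.26·(-0.006195) = -0.313311
x=0.520000, y=-0.313311: f=0.115243 → y ← -0.313311 + 0.26·0.115243 = -0.283347
x=0.780000, y=-0.283347: f=0.322538 → y ← -0.283347 + 0.26·0.322538 = -0.199488
y(1.04) ≈ -0.1995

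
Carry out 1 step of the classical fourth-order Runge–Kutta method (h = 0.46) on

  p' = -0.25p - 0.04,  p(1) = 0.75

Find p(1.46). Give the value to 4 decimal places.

RK4: k1 = f(x_n, p_n); k2 = f(x_n + h/2, p_n + (h/2)·k1); k3 = f(x_n + h/2, p_n + (h/2)·k2); k4 = f(x_n + h, p_n + h·k3); p_{n+1} = p_n + (h/6)·(k1 + 2k2 + 2k3 + k4).
x=1.000000, p=0.750000:
  k1 = f(1.000000, 0.750000) = -0.227500
  k2 = f(1.230000, 0.697675) = -0.214419
  k3 = f(1.230000, 0.700684) = -0.215171
  k4 = f(1.460000, 0.651021) = -0.202755
  p ← 0.750000 + (0.46/6)·(k1 + 2k2 + 2k3 + k4) = 0.651143
p(1.46) ≈ 0.6511

0.6511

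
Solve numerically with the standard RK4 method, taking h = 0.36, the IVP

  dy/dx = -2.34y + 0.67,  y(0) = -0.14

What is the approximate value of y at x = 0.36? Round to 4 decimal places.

RK4: k1 = f(x_n, y_n); k2 = f(x_n + h/2, y_n + (h/2)·k1); k3 = f(x_n + h/2, y_n + (h/2)·k2); k4 = f(x_n + h, y_n + h·k3); y_{n+1} = y_n + (h/6)·(k1 + 2k2 + 2k3 + k4).
x=0.000000, y=-0.140000:
  k1 = f(0.000000, -0.140000) = 0.997600
  k2 = f(0.180000, 0.039568) = 0.577411
  k3 = f(0.180000, -0.036066) = 0.754395
  k4 = f(0.360000, 0.131582) = 0.362098
  y ← -0.140000 + (0.36/6)·(k1 + 2k2 + 2k3 + k4) = 0.101399
y(0.36) ≈ 0.1014

0.1014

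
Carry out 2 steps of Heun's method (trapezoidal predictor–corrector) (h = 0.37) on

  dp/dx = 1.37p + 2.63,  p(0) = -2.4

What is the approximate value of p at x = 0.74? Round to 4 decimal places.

Heun: k1 = f(x_n, p_n); k2 = f(x_n + h, p_n + h·k1); p_{n+1} = p_n + (h/2)·(k1 + k2).
x=0.000000, p=-2.400000:
  k1 = f(0.000000, -2.400000) = -0.658000
  k2 = f(0.370000, -2.643460) = -0.991540
  p ← -2.400000 + (0.37/2)·(-0.658000 + (-0.991540)) = -2.705165
x=0.370000, p=-2.705165:
  k1 = f(0.370000, -2.705165) = -1.076076
  k2 = f(0.740000, -3.103313) = -1.621539
  p ← -2.705165 + (0.37/2)·(-1.076076 + (-1.621539)) = -3.204224
p(0.74) ≈ -3.2042

-3.2042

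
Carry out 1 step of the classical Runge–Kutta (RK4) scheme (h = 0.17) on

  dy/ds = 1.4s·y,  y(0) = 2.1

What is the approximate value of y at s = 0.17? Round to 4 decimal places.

RK4: k1 = f(s_n, y_n); k2 = f(s_n + h/2, y_n + (h/2)·k1); k3 = f(s_n + h/2, y_n + (h/2)·k2); k4 = f(s_n + h, y_n + h·k3); y_{n+1} = y_n + (h/6)·(k1 + 2k2 + 2k3 + k4).
s=0.000000, y=2.100000:
  k1 = f(0.000000, 2.100000) = 0.000000
  k2 = f(0.085000, 2.100000) = 0.249900
  k3 = f(0.085000, 2.121242) = 0.252428
  k4 = f(0.170000, 2.142913) = 0.510013
  y ← 2.100000 + (0.17/6)·(k1 + 2k2 + 2k3 + k4) = 2.142916
y(0.17) ≈ 2.1429

2.1429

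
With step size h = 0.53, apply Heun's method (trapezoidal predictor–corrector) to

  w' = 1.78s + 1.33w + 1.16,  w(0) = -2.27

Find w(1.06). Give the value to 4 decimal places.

-4.7911

Heun: k1 = f(s_n, w_n); k2 = f(s_n + h, w_n + h·k1); w_{n+1} = w_n + (h/2)·(k1 + k2).
s=0.000000, w=-2.270000:
  k1 = f(0.000000, -2.270000) = -1.859100
  k2 = f(0.530000, -3.255323) = -2.226180
  w ← -2.270000 + (0.53/2)·(-1.859100 + (-2.226180)) = -3.352599
s=0.530000, w=-3.352599:
  k1 = f(0.530000, -3.352599) = -2.355557
  k2 = f(1.060000, -4.601044) = -3.072589
  w ← -3.352599 + (0.53/2)·(-2.355557 + (-3.072589)) = -4.791058
w(1.06) ≈ -4.7911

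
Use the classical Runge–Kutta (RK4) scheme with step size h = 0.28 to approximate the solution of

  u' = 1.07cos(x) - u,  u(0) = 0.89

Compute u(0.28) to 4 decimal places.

RK4: k1 = f(x_n, u_n); k2 = f(x_n + h/2, u_n + (h/2)·k1); k3 = f(x_n + h/2, u_n + (h/2)·k2); k4 = f(x_n + h, u_n + h·k3); u_{n+1} = u_n + (h/6)·(k1 + 2k2 + 2k3 + k4).
x=0.000000, u=0.890000:
  k1 = f(0.000000, 0.890000) = 0.180000
  k2 = f(0.140000, 0.915200) = 0.144331
  k3 = f(0.140000, 0.910206) = 0.149325
  k4 = f(0.280000, 0.931811) = 0.096518
  u ← 0.890000 + (0.28/6)·(k1 + 2k2 + 2k3 + k4) = 0.930312
u(0.28) ≈ 0.9303

0.9303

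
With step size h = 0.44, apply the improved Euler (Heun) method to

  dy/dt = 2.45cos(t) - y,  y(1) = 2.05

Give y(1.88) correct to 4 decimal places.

0.9130

Heun: k1 = f(t_n, y_n); k2 = f(t_n + h, y_n + h·k1); y_{n+1} = y_n + (h/2)·(k1 + k2).
t=1.000000, y=2.050000:
  k1 = f(1.000000, 2.050000) = -0.726259
  k2 = f(1.440000, 1.730446) = -1.410908
  y ← 2.050000 + (0.44/2)·(-0.726259 + (-1.410908)) = 1.579823
t=1.440000, y=1.579823:
  k1 = f(1.440000, 1.579823) = -1.260285
  k2 = f(1.880000, 1.025298) = -1.770833
  y ← 1.579823 + (0.44/2)·(-1.260285 + (-1.770833)) = 0.912977
y(1.88) ≈ 0.9130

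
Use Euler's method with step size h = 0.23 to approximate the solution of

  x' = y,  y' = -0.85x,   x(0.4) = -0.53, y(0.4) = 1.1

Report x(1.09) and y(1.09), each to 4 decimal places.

Euler on (x,y): x_{n+1} = x_n + h·x', y_{n+1} = y_n + h·y'.
0.400000: (-0.530000, 1.100000); f=(1.100000, 0.450500) → (-0.277000, 1.203615)
0.630000: (-0.277000, 1.203615); f=(1.203615, 0.235450) → (-0.000169, 1.257769)
0.860000: (-0.000169, 1.257769); f=(1.257769, 0.000143) → (0.289118, 1.257801)
(x(1.09), y(1.09)) ≈ (0.2891, 1.2578)

0.2891, 1.2578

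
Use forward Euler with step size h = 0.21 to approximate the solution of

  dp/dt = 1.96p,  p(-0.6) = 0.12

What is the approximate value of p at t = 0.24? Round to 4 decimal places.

Euler: p_{n+1} = p_n + h·f(t_n, p_n).
t=-0.600000, p=0.120000: f=0.235200 → p ← 0.120000 + 0.21·0.235200 = 0.169392
t=-0.390000, p=0.169392: f=0.332008 → p ← 0.169392 + 0.21·0.332008 = 0.239114
t=-0.180000, p=0.239114: f=0.468663 → p ← 0.239114 + 0.21·0.468663 = 0.337533
t=0.030000, p=0.337533: f=0.661565 → p ← 0.337533 + 0.21·0.661565 = 0.476462
p(0.24) ≈ 0.4765

0.4765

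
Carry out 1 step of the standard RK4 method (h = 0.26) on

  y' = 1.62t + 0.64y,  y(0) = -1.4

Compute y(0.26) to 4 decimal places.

-1.5955

RK4: k1 = f(t_n, y_n); k2 = f(t_n + h/2, y_n + (h/2)·k1); k3 = f(t_n + h/2, y_n + (h/2)·k2); k4 = f(t_n + h, y_n + h·k3); y_{n+1} = y_n + (h/6)·(k1 + 2k2 + 2k3 + k4).
t=0.000000, y=-1.400000:
  k1 = f(0.000000, -1.400000) = -0.896000
  k2 = f(0.130000, -1.516480) = -0.759947
  k3 = f(0.130000, -1.498793) = -0.748628
  k4 = f(0.260000, -1.594643) = -0.599372
  y ← -1.400000 + (0.26/6)·(k1 + 2k2 + 2k3 + k4) = -1.595543
y(0.26) ≈ -1.5955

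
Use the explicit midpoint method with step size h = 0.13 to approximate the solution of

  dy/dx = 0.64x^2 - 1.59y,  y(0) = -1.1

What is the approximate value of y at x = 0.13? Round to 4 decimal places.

Midpoint: k1 = f(x_n, y_n); k2 = f(x_n + h/2, y_n + (h/2)·k1); y_{n+1} = y_n + h·k2.
x=0.000000, y=-1.100000:
  k1 = f(0.000000, -1.100000) = 1.749000
  k2 = f(0.065000, -0.986315) = 1.570945
  y ← -1.100000 + 0.13·1.570945 = -0.895777
y(0.13) ≈ -0.8958

-0.8958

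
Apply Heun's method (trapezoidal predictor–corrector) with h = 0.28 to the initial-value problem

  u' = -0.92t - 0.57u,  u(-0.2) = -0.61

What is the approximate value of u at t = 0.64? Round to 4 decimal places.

-0.5389

Heun: k1 = f(t_n, u_n); k2 = f(t_n + h, u_n + h·k1); u_{n+1} = u_n + (h/2)·(k1 + k2).
t=-0.200000, u=-0.610000:
  k1 = f(-0.200000, -0.610000) = 0.531700
  k2 = f(0.080000, -0.461124) = 0.189241
  u ← -0.610000 + (0.28/2)·(0.531700 + 0.189241) = -0.509068
t=0.080000, u=-0.509068:
  k1 = f(0.080000, -0.509068) = 0.216569
  k2 = f(0.360000, -0.448429) = -0.075595
  u ← -0.509068 + (0.28/2)·(0.216569 + (-0.075595)) = -0.489332
t=0.360000, u=-0.489332:
  k1 = f(0.360000, -0.489332) = -0.052281
  k2 = f(0.640000, -0.503971) = -0.301537
  u ← -0.489332 + (0.28/2)·(-0.052281 + (-0.301537)) = -0.538866
u(0.64) ≈ -0.5389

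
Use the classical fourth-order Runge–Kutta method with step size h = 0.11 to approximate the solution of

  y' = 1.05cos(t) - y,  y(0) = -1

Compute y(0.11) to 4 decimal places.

RK4: k1 = f(t_n, y_n); k2 = f(t_n + h/2, y_n + (h/2)·k1); k3 = f(t_n + h/2, y_n + (h/2)·k2); k4 = f(t_n + h, y_n + h·k3); y_{n+1} = y_n + (h/6)·(k1 + 2k2 + 2k3 + k4).
t=0.000000, y=-1.000000:
  k1 = f(0.000000, -1.000000) = 2.050000
  k2 = f(0.055000, -0.887250) = 1.935662
  k3 = f(0.055000, -0.893539) = 1.941951
  k4 = f(0.110000, -0.786385) = 1.830039
  y ← -1.000000 + (0.11/6)·(k1 + 2k2 + 2k3 + k4) = -0.786687
y(0.11) ≈ -0.7867

-0.7867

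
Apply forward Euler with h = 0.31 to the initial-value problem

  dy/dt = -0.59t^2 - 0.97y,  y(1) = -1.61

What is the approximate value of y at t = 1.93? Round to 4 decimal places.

Euler: y_{n+1} = y_n + h·f(t_n, y_n).
t=1.000000, y=-1.610000: f=0.971700 → y ← -1.610000 + 0.31·0.971700 = -1.308773
t=1.310000, y=-1.308773: f=0.257011 → y ← -1.308773 + 0.31·0.257011 = -1.229100
t=1.620000, y=-1.229100: f=-0.356169 → y ← -1.229100 + 0.31·(-0.356169) = -1.339512
y(1.93) ≈ -1.3395

-1.3395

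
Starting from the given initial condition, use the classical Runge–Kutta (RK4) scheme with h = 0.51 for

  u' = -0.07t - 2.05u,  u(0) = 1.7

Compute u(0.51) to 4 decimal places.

RK4: k1 = f(t_n, u_n); k2 = f(t_n + h/2, u_n + (h/2)·k1); k3 = f(t_n + h/2, u_n + (h/2)·k2); k4 = f(t_n + h, u_n + h·k3); u_{n+1} = u_n + (h/6)·(k1 + 2k2 + 2k3 + k4).
t=0.000000, u=1.700000:
  k1 = f(0.000000, 1.700000) = -3.485000
  k2 = f(0.255000, 0.811325) = -1.681066
  k3 = f(0.255000, 1.271328) = -2.624073
  k4 = f(0.510000, 0.361723) = -0.777232
  u ← 1.700000 + (0.51/6)·(k1 + 2k2 + 2k3 + k4) = 0.605837
u(0.51) ≈ 0.6058

0.6058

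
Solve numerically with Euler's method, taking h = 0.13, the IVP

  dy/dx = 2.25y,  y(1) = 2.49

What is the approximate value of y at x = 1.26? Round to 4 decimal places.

4.1597

Euler: y_{n+1} = y_n + h·f(x_n, y_n).
x=1.000000, y=2.490000: f=5.602500 → y ← 2.490000 + 0.13·5.602500 = 3.218325
x=1.130000, y=3.218325: f=7.241231 → y ← 3.218325 + 0.13·7.241231 = 4.159685
y(1.26) ≈ 4.1597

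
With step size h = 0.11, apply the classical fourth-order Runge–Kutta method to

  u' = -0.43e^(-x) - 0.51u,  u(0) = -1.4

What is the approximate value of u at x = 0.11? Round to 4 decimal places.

-1.3672

RK4: k1 = f(x_n, u_n); k2 = f(x_n + h/2, u_n + (h/2)·k1); k3 = f(x_n + h/2, u_n + (h/2)·k2); k4 = f(x_n + h, u_n + h·k3); u_{n+1} = u_n + (h/6)·(k1 + 2k2 + 2k3 + k4).
x=0.000000, u=-1.400000:
  k1 = f(0.000000, -1.400000) = 0.284000
  k2 = f(0.055000, -1.384380) = 0.299045
  k3 = f(0.055000, -1.383553) = 0.298623
  k4 = f(0.110000, -1.367151) = 0.312039
  u ← -1.400000 + (0.11/6)·(k1 + 2k2 + 2k3 + k4) = -1.367158
u(0.11) ≈ -1.3672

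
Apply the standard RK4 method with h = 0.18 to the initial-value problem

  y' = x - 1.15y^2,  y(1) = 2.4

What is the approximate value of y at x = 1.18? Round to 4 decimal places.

RK4: k1 = f(x_n, y_n); k2 = f(x_n + h/2, y_n + (h/2)·k1); k3 = f(x_n + h/2, y_n + (h/2)·k2); k4 = f(x_n + h, y_n + h·k3); y_{n+1} = y_n + (h/6)·(k1 + 2k2 + 2k3 + k4).
x=1.000000, y=2.400000:
  k1 = f(1.000000, 2.400000) = -5.624000
  k2 = f(1.090000, 1.893840) = -3.034624
  k3 = f(1.090000, 2.126884) = -4.112180
  k4 = f(1.180000, 1.659808) = -1.988206
  y ← 2.400000 + (0.18/6)·(k1 + 2k2 + 2k3 + k4) = 1.742826
y(1.18) ≈ 1.7428

1.7428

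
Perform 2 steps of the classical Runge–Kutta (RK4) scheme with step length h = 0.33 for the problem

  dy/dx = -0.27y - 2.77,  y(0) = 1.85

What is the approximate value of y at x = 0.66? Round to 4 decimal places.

RK4: k1 = f(x_n, y_n); k2 = f(x_n + h/2, y_n + (h/2)·k1); k3 = f(x_n + h/2, y_n + (h/2)·k2); k4 = f(x_n + h, y_n + h·k3); y_{n+1} = y_n + (h/6)·(k1 + 2k2 + 2k3 + k4).
x=0.000000, y=1.850000:
  k1 = f(0.000000, 1.850000) = -3.269500
  k2 = f(0.165000, 1.310533) = -3.123844
  k3 = f(0.165000, 1.334566) = -3.130333
  k4 = f(0.330000, 0.816990) = -2.990587
  y ← 1.850000 + (0.33/6)·(k1 + 2k2 + 2k3 + k4) = 0.817736
x=0.330000, y=0.817736:
  k1 = f(0.330000, 0.817736) = -2.990789
  k2 = f(0.495000, 0.324256) = -2.857549
  k3 = f(0.495000, 0.346240) = -2.863485
  k4 = f(0.660000, -0.127214) = -2.735652
  y ← 0.817736 + (0.33/6)·(k1 + 2k2 + 2k3 + k4) = -0.126532
y(0.66) ≈ -0.1265

-0.1265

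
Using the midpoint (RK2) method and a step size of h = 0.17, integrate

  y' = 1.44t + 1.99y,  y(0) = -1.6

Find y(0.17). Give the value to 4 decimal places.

-2.2120

Midpoint: k1 = f(t_n, y_n); k2 = f(t_n + h/2, y_n + (h/2)·k1); y_{n+1} = y_n + h·k2.
t=0.000000, y=-1.600000:
  k1 = f(0.000000, -1.600000) = -3.184000
  k2 = f(0.085000, -1.870640) = -3.600174
  y ← -1.600000 + 0.17·(-3.600174) = -2.212030
y(0.17) ≈ -2.2120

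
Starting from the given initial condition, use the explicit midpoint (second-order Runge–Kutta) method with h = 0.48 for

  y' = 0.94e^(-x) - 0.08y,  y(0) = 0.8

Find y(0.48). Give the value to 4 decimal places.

1.1161

Midpoint: k1 = f(x_n, y_n); k2 = f(x_n + h/2, y_n + (h/2)·k1); y_{n+1} = y_n + h·k2.
x=0.000000, y=0.800000:
  k1 = f(0.000000, 0.800000) = 0.876000
  k2 = f(0.240000, 1.010240) = 0.658611
  y ← 0.800000 + 0.48·0.658611 = 1.116133
y(0.48) ≈ 1.1161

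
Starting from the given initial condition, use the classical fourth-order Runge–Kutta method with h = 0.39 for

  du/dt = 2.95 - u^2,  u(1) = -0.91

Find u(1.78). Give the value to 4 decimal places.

RK4: k1 = f(t_n, u_n); k2 = f(t_n + h/2, u_n + (h/2)·k1); k3 = f(t_n + h/2, u_n + (h/2)·k2); k4 = f(t_n + h, u_n + h·k3); u_{n+1} = u_n + (h/6)·(k1 + 2k2 + 2k3 + k4).
t=1.000000, u=-0.910000:
  k1 = f(1.000000, -0.910000) = 2.121900
  k2 = f(1.195000, -0.496229) = 2.703756
  k3 = f(1.195000, -0.382768) = 2.803489
  k4 = f(1.390000, 0.183361) = 2.916379
  u ← -0.910000 + (0.39/6)·(k1 + 2k2 + 2k3 + k4) = 0.133430
t=1.390000, u=0.133430:
  k1 = f(1.390000, 0.133430) = 2.932196
  k2 = f(1.585000, 0.705208) = 2.452681
  k3 = f(1.585000, 0.611703) = 2.575820
  k4 = f(1.780000, 1.138000) = 1.654957
  u ← 0.133430 + (0.39/6)·(k1 + 2k2 + 2k3 + k4) = 1.085300
u(1.78) ≈ 1.0853

1.0853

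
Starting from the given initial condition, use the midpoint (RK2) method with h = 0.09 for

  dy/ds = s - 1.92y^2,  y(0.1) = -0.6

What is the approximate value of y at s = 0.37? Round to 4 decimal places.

Midpoint: k1 = f(s_n, y_n); k2 = f(s_n + h/2, y_n + (h/2)·k1); y_{n+1} = y_n + h·k2.
s=0.100000, y=-0.600000:
  k1 = f(0.100000, -0.600000) = -0.591200
  k2 = f(0.145000, -0.626604) = -0.608855
  y ← -0.600000 + 0.09·(-0.608855) = -0.654797
s=0.190000, y=-0.654797:
  k1 = f(0.190000, -0.654797) = -0.633217
  k2 = f(0.235000, -0.683292) = -0.661424
  y ← -0.654797 + 0.09·(-0.661424) = -0.714325
s=0.280000, y=-0.714325:
  k1 = f(0.280000, -0.714325) = -0.699700
  k2 = f(0.325000, -0.745812) = -0.742971
  y ← -0.714325 + 0.09·(-0.742971) = -0.781192
y(0.37) ≈ -0.7812

-0.7812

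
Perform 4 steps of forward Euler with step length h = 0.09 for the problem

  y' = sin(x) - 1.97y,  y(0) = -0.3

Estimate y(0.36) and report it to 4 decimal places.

Euler: y_{n+1} = y_n + h·f(x_n, y_n).
x=0.000000, y=-0.300000: f=0.591000 → y ← -0.300000 + 0.09·0.591000 = -0.246810
x=0.090000, y=-0.246810: f=0.576094 → y ← -0.246810 + 0.09·0.576094 = -0.194962
x=0.180000, y=-0.194962: f=0.563104 → y ← -0.194962 + 0.09·0.563104 = -0.144282
x=0.270000, y=-0.144282: f=0.550967 → y ← -0.144282 + 0.09·0.550967 = -0.094695
y(0.36) ≈ -0.0947

-0.0947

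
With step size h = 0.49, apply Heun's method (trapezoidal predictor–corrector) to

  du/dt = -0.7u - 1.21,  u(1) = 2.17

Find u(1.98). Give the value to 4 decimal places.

Heun: k1 = f(t_n, u_n); k2 = f(t_n + h, u_n + h·k1); u_{n+1} = u_n + (h/2)·(k1 + k2).
t=1.000000, u=2.170000:
  k1 = f(1.000000, 2.170000) = -2.729000
  k2 = f(1.490000, 0.832790) = -1.792953
  u ← 2.170000 + (0.49/2)·(-2.729000 + (-1.792953)) = 1.062122
t=1.490000, u=1.062122:
  k1 = f(1.490000, 1.062122) = -1.953485
  k2 = f(1.980000, 0.104914) = -1.283440
  u ← 1.062122 + (0.49/2)·(-1.953485 + (-1.283440)) = 0.269075
u(1.98) ≈ 0.2691

0.2691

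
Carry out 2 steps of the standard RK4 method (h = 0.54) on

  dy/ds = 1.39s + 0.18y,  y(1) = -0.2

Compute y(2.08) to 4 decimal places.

2.2800

RK4: k1 = f(s_n, y_n); k2 = f(s_n + h/2, y_n + (h/2)·k1); k3 = f(s_n + h/2, y_n + (h/2)·k2); k4 = f(s_n + h, y_n + h·k3); y_{n+1} = y_n + (h/6)·(k1 + 2k2 + 2k3 + k4).
s=1.000000, y=-0.200000:
  k1 = f(1.000000, -0.200000) = 1.354000
  k2 = f(1.270000, 0.165580) = 1.795104
  k3 = f(1.270000, 0.284678) = 1.816542
  k4 = f(1.540000, 0.780933) = 2.281168
  y ← -0.200000 + (0.54/6)·(k1 + 2k2 + 2k3 + k4) = 0.777261
s=1.540000, y=0.777261:
  k1 = f(1.540000, 0.777261) = 2.280507
  k2 = f(1.810000, 1.392998) = 2.766640
  k3 = f(1.810000, 1.524254) = 2.790266
  k4 = f(2.080000, 2.284005) = 3.302321
  y ← 0.777261 + (0.54/6)·(k1 + 2k2 + 2k3 + k4) = 2.279959
y(2.08) ≈ 2.2800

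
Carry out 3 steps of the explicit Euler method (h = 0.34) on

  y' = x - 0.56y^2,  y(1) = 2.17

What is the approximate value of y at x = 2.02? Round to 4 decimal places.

Euler: y_{n+1} = y_n + h·f(x_n, y_n).
x=1.000000, y=2.170000: f=-1.636984 → y ← 2.170000 + 0.34·(-1.636984) = 1.613425
x=1.340000, y=1.613425: f=-0.117759 → y ← 1.613425 + 0.34·(-0.117759) = 1.573387
x=1.680000, y=1.573387: f=0.293693 → y ← 1.573387 + 0.34·0.293693 = 1.673243
y(2.02) ≈ 1.6732

1.6732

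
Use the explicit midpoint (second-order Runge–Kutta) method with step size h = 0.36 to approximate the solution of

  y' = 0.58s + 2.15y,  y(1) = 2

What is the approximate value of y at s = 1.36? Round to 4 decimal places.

Midpoint: k1 = f(s_n, y_n); k2 = f(s_n + h/2, y_n + (h/2)·k1); y_{n+1} = y_n + h·k2.
s=1.000000, y=2.000000:
  k1 = f(1.000000, 2.000000) = 4.880000
  k2 = f(1.180000, 2.878400) = 6.872960
  y ← 2.000000 + 0.36·6.872960 = 4.474266
y(1.36) ≈ 4.4743

4.4743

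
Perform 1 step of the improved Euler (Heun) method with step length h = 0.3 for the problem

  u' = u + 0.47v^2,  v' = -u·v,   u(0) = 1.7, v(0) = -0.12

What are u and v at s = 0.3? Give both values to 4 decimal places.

Heun on (u,v): k1 = f(s_n, state_n); k2 = f(s_n + h, state_n + h·k1); state_{n+1} = state_n + (h/2)·(k1 + k2).
0.000000: (1.700000, -0.120000)
  k1 = (1.706768, 0.204000)
  predictor → (2.212030, -0.058800)
  k2 = (2.213655, 0.130067)
  → (2.288064, -0.069890)
(u(0.3), v(0.3)) ≈ (2.2881, -0.0699)

2.2881, -0.0699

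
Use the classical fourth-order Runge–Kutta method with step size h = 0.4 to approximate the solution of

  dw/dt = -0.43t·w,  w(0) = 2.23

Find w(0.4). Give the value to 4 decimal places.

2.1546

RK4: k1 = f(t_n, w_n); k2 = f(t_n + h/2, w_n + (h/2)·k1); k3 = f(t_n + h/2, w_n + (h/2)·k2); k4 = f(t_n + h, w_n + h·k3); w_{n+1} = w_n + (h/6)·(k1 + 2k2 + 2k3 + k4).
t=0.000000, w=2.230000:
  k1 = f(0.000000, 2.230000) = 0.000000
  k2 = f(0.200000, 2.230000) = -0.191780
  k3 = f(0.200000, 2.191644) = -0.188481
  k4 = f(0.400000, 2.154607) = -0.370592
  w ← 2.230000 + (0.4/6)·(k1 + 2k2 + 2k3 + k4) = 2.154592
w(0.4) ≈ 2.1546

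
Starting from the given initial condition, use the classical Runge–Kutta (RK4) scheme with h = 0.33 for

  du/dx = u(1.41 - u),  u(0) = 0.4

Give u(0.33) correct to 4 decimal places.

0.5453

RK4: k1 = f(x_n, u_n); k2 = f(x_n + h/2, u_n + (h/2)·k1); k3 = f(x_n + h/2, u_n + (h/2)·k2); k4 = f(x_n + h, u_n + h·k3); u_{n+1} = u_n + (h/6)·(k1 + 2k2 + 2k3 + k4).
x=0.000000, u=0.400000:
  k1 = f(0.000000, 0.400000) = 0.404000
  k2 = f(0.165000, 0.466660) = 0.440219
  k3 = f(0.165000, 0.472636) = 0.443032
  k4 = f(0.330000, 0.546201) = 0.471808
  u ← 0.400000 + (0.33/6)·(k1 + 2k2 + 2k3 + k4) = 0.545327
u(0.33) ≈ 0.5453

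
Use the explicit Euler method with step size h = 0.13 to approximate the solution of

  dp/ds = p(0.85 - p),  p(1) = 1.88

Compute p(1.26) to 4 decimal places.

1.4635

Euler: p_{n+1} = p_n + h·f(s_n, p_n).
s=1.000000, p=1.880000: f=-1.936400 → p ← 1.880000 + 0.13·(-1.936400) = 1.628268
s=1.130000, p=1.628268: f=-1.267229 → p ← 1.628268 + 0.13·(-1.267229) = 1.463528
p(1.26) ≈ 1.4635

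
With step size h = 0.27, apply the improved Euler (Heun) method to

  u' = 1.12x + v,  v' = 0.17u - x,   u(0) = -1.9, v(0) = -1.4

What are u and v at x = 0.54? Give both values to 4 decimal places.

-2.5640, -1.7525

Heun on (u,v): k1 = f(x_n, state_n); k2 = f(x_n + h, state_n + h·k1); state_{n+1} = state_n + (h/2)·(k1 + k2).
0.000000: (-1.900000, -1.400000)
  k1 = (-1.400000, -0.323000)
  predictor → (-2.278000, -1.487210)
  k2 = (-1.184810, -0.657260)
  → (-2.248949, -1.532335)
0.270000: (-2.248949, -1.532335)
  k1 = (-1.229935, -0.652321)
  predictor → (-2.581032, -1.708462)
  k2 = (-1.103662, -0.978775)
  → (-2.563985, -1.752533)
(u(0.54), v(0.54)) ≈ (-2.5640, -1.7525)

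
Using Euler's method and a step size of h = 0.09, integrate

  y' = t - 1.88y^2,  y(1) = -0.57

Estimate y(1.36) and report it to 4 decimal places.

Euler: y_{n+1} = y_n + h·f(t_n, y_n).
t=1.000000, y=-0.570000: f=0.389188 → y ← -0.570000 + 0.09·0.389188 = -0.534973
t=1.090000, y=-0.534973: f=0.551951 → y ← -0.534973 + 0.09·0.551951 = -0.485297
t=1.180000, y=-0.485297: f=0.737234 → y ← -0.485297 + 0.09·0.737234 = -0.418946
t=1.270000, y=-0.418946: f=0.940030 → y ← -0.418946 + 0.09·0.940030 = -0.334344
y(1.36) ≈ -0.3343

-0.3343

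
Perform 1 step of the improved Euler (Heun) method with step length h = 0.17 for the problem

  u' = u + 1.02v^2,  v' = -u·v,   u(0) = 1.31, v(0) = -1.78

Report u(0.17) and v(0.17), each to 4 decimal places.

2.0390, -1.3369

Heun on (u,v): k1 = f(t_n, state_n); k2 = f(t_n + h, state_n + h·k1); state_{n+1} = state_n + (h/2)·(k1 + k2).
0.000000: (1.310000, -1.780000)
  k1 = (4.541768, 2.331800)
  predictor → (2.082101, -1.383594)
  k2 = (4.034720, 2.880782)
  → (2.039001, -1.336931)
(u(0.17), v(0.17)) ≈ (2.0390, -1.3369)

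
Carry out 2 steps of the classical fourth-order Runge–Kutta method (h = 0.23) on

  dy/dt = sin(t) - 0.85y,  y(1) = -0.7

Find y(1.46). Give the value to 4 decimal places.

-0.1159

RK4: k1 = f(t_n, y_n); k2 = f(t_n + h/2, y_n + (h/2)·k1); k3 = f(t_n + h/2, y_n + (h/2)·k2); k4 = f(t_n + h, y_n + h·k3); y_{n+1} = y_n + (h/6)·(k1 + 2k2 + 2k3 + k4).
t=1.000000, y=-0.700000:
  k1 = f(1.000000, -0.700000) = 1.436471
  k2 = f(1.115000, -0.534806) = 1.352496
  k3 = f(1.115000, -0.544463) = 1.360704
  k4 = f(1.230000, -0.387038) = 1.271471
  y ← -0.700000 + (0.23/6)·(k1 + 2k2 + 2k3 + k4) = -0.388184
t=1.230000, y=-0.388184:
  k1 = f(1.230000, -0.388184) = 1.272445
  k2 = f(1.345000, -0.241852) = 1.180191
  k3 = f(1.345000, -0.252462) = 1.189209
  k4 = f(1.460000, -0.114666) = 1.091334
  y ← -0.388184 + (0.23/6)·(k1 + 2k2 + 2k3 + k4) = -0.115918
y(1.46) ≈ -0.1159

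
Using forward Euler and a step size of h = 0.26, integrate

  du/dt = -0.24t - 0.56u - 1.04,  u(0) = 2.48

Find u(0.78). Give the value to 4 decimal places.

0.8017

Euler: u_{n+1} = u_n + h·f(t_n, u_n).
t=0.000000, u=2.480000: f=-2.428800 → u ← 2.480000 + 0.26·(-2.428800) = 1.848512
t=0.260000, u=1.848512: f=-2.137567 → u ← 1.848512 + 0.26·(-2.137567) = 1.292745
t=0.520000, u=1.292745: f=-1.888737 → u ← 1.292745 + 0.26·(-1.888737) = 0.801673
u(0.78) ≈ 0.8017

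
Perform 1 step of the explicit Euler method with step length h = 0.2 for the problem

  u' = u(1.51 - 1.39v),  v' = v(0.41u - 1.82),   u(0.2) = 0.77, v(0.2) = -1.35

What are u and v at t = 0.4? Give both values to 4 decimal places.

1.2915, -0.9438

Euler on (u,v): u_{n+1} = u_n + h·u', v_{n+1} = v_n + h·v'.
0.200000: (0.770000, -1.350000); f=(2.607605, 2.030805) → (1.291521, -0.943839)
(u(0.4), v(0.4)) ≈ (1.2915, -0.9438)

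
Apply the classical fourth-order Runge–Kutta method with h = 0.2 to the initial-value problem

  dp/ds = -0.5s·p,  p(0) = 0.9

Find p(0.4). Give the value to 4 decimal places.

0.8647

RK4: k1 = f(s_n, p_n); k2 = f(s_n + h/2, p_n + (h/2)·k1); k3 = f(s_n + h/2, p_n + (h/2)·k2); k4 = f(s_n + h, p_n + h·k3); p_{n+1} = p_n + (h/6)·(k1 + 2k2 + 2k3 + k4).
s=0.000000, p=0.900000:
  k1 = f(0.000000, 0.900000) = 0.000000
  k2 = f(0.100000, 0.900000) = -0.045000
  k3 = f(0.100000, 0.895500) = -0.044775
  k4 = f(0.200000, 0.891045) = -0.089105
  p ← 0.900000 + (0.2/6)·(k1 + 2k2 + 2k3 + k4) = 0.891045
s=0.200000, p=0.891045:
  k1 = f(0.200000, 0.891045) = -0.089104
  k2 = f(0.300000, 0.882134) = -0.132320
  k3 = f(0.300000, 0.877813) = -0.131672
  k4 = f(0.400000, 0.864710) = -0.172942
  p ← 0.891045 + (0.2/6)·(k1 + 2k2 + 2k3 + k4) = 0.864710
p(0.4) ≈ 0.8647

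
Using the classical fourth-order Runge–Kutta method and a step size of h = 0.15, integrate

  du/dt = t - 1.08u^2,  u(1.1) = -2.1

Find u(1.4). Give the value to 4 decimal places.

RK4: k1 = f(t_n, u_n); k2 = f(t_n + h/2, u_n + (h/2)·k1); k3 = f(t_n + h/2, u_n + (h/2)·k2); k4 = f(t_n + h, u_n + h·k3); u_{n+1} = u_n + (h/6)·(k1 + 2k2 + 2k3 + k4).
t=1.100000, u=-2.100000:
  k1 = f(1.100000, -2.100000) = -3.662800
  k2 = f(1.175000, -2.374710) = -4.915387
  k3 = f(1.175000, -2.468654) = -5.406793
  k4 = f(1.250000, -2.911019) = -7.901954
  u ← -2.100000 + (0.15/6)·(k1 + 2k2 + 2k3 + k4) = -2.905228
t=1.250000, u=-2.905228:
  k1 = f(1.250000, -2.905228) = -7.865577
  k2 = f(1.325000, -3.495146) = -11.868330
  k3 = f(1.325000, -3.795353) = -14.232078
  k4 = f(1.400000, -5.040040) = -26.034158
  u ← -2.905228 + (0.15/6)·(k1 + 2k2 + 2k3 + k4) = -5.057742
u(1.4) ≈ -5.0577

-5.0577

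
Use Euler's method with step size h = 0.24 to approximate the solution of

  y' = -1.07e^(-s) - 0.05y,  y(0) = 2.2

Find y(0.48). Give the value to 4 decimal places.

Euler: y_{n+1} = y_n + h·f(s_n, y_n).
s=0.000000, y=2.200000: f=-1.180000 → y ← 2.200000 + 0.24·(-1.180000) = 1.916800
s=0.240000, y=1.916800: f=-0.937532 → y ← 1.916800 + 0.24·(-0.937532) = 1.691792
y(0.48) ≈ 1.6918

1.6918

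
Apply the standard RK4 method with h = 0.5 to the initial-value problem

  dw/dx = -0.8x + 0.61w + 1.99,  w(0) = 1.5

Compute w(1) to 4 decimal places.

RK4: k1 = f(x_n, w_n); k2 = f(x_n + h/2, w_n + (h/2)·k1); k3 = f(x_n + h/2, w_n + (h/2)·k2); k4 = f(x_n + h, w_n + h·k3); w_{n+1} = w_n + (h/6)·(k1 + 2k2 + 2k3 + k4).
x=0.000000, w=1.500000:
  k1 = f(0.000000, 1.500000) = 2.905000
  k2 = f(0.250000, 2.226250) = 3.148013
  k3 = f(0.250000, 2.287003) = 3.185072
  k4 = f(0.500000, 3.092536) = 3.476447
  w ← 1.500000 + (0.5/6)·(k1 + 2k2 + 2k3 + k4) = 3.087301
x=0.500000, w=3.087301:
  k1 = f(0.500000, 3.087301) = 3.473254
  k2 = f(0.750000, 3.955615) = 3.802925
  k3 = f(0.750000, 4.038033) = 3.853200
  k4 = f(1.000000, 5.013901) = 4.248480
  w ← 3.087301 + (0.5/6)·(k1 + 2k2 + 2k3 + k4) = 5.006800
w(1) ≈ 5.0068

5.0068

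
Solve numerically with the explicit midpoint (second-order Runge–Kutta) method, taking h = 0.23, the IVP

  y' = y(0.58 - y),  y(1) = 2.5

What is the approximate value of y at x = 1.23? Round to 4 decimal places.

Midpoint: k1 = f(x_n, y_n); k2 = f(x_n + h/2, y_n + (h/2)·k1); y_{n+1} = y_n + h·k2.
x=1.000000, y=2.500000:
  k1 = f(1.000000, 2.500000) = -4.800000
  k2 = f(1.115000, 1.948000) = -2.664864
  y ← 2.500000 + 0.23·(-2.664864) = 1.887081
y(1.23) ≈ 1.8871

1.8871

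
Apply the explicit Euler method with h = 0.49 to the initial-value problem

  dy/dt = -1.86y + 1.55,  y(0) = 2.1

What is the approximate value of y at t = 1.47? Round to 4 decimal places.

Euler: y_{n+1} = y_n + h·f(t_n, y_n).
t=0.000000, y=2.100000: f=-2.356000 → y ← 2.100000 + 0.49·(-2.356000) = 0.945560
t=0.490000, y=0.945560: f=-0.208742 → y ← 0.945560 + 0.49·(-0.208742) = 0.843277
t=0.980000, y=0.843277: f=-0.018495 → y ← 0.843277 + 0.49·(-0.018495) = 0.834214
y(1.47) ≈ 0.8342

0.8342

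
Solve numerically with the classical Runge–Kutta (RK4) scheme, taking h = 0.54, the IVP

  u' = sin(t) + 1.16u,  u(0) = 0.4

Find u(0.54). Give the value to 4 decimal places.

0.9251

RK4: k1 = f(t_n, u_n); k2 = f(t_n + h/2, u_n + (h/2)·k1); k3 = f(t_n + h/2, u_n + (h/2)·k2); k4 = f(t_n + h, u_n + h·k3); u_{n+1} = u_n + (h/6)·(k1 + 2k2 + 2k3 + k4).
t=0.000000, u=0.400000:
  k1 = f(0.000000, 0.400000) = 0.464000
  k2 = f(0.270000, 0.525280) = 0.876056
  k3 = f(0.270000, 0.636535) = 1.005112
  k4 = f(0.540000, 0.942761) = 1.607738
  u ← 0.400000 + (0.54/6)·(k1 + 2k2 + 2k3 + k4) = 0.925067
u(0.54) ≈ 0.9251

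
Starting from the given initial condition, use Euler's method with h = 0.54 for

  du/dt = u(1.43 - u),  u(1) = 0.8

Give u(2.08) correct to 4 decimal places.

1.2793

Euler: u_{n+1} = u_n + h·f(t_n, u_n).
t=1.000000, u=0.800000: f=0.504000 → u ← 0.800000 + 0.54·0.504000 = 1.072160
t=1.540000, u=1.072160: f=0.383662 → u ← 1.072160 + 0.54·0.383662 = 1.279337
u(2.08) ≈ 1.2793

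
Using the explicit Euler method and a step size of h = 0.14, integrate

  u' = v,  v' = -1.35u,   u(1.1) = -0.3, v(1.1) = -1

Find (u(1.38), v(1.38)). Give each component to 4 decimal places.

Euler on (u,v): u_{n+1} = u_n + h·u', v_{n+1} = v_n + h·v'.
1.100000: (-0.300000, -1.000000); f=(-1.000000, 0.405000) → (-0.440000, -0.943300)
1.240000: (-0.440000, -0.943300); f=(-0.943300, 0.594000) → (-0.572062, -0.860140)
(u(1.38), v(1.38)) ≈ (-0.5721, -0.8601)

-0.5721, -0.8601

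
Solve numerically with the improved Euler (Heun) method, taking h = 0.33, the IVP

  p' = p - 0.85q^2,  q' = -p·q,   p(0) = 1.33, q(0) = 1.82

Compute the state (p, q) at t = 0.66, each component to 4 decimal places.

1.0908, 0.9193

Heun on (p,q): k1 = f(t_n, state_n); k2 = f(t_n + h, state_n + h·k1); state_{n+1} = state_n + (h/2)·(k1 + k2).
0.000000: (1.330000, 1.820000)
  k1 = (-1.485540, -2.420600)
  predictor → (0.839772, 1.021202)
  k2 = (-0.046654, -0.857577)
  → (1.077188, 1.279101)
0.330000: (1.077188, 1.279101)
  k1 = (-0.313496, -1.377832)
  predictor → (0.973734, 0.824416)
  k2 = (0.396021, -0.802762)
  → (1.090805, 0.919303)
(p(0.66), q(0.66)) ≈ (1.0908, 0.9193)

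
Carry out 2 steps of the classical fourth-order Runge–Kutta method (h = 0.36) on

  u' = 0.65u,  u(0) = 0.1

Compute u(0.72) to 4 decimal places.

RK4: k1 = f(s_n, u_n); k2 = f(s_n + h/2, u_n + (h/2)·k1); k3 = f(s_n + h/2, u_n + (h/2)·k2); k4 = f(s_n + h, u_n + h·k3); u_{n+1} = u_n + (h/6)·(k1 + 2k2 + 2k3 + k4).
s=0.000000, u=0.100000:
  k1 = f(0.000000, 0.100000) = 0.065000
  k2 = f(0.180000, 0.111700) = 0.072605
  k3 = f(0.180000, 0.113069) = 0.073495
  k4 = f(0.360000, 0.126458) = 0.082198
  u ← 0.100000 + (0.36/6)·(k1 + 2k2 + 2k3 + k4) = 0.126364
s=0.360000, u=0.126364:
  k1 = f(0.360000, 0.126364) = 0.082136
  k2 = f(0.540000, 0.141148) = 0.091746
  k3 = f(0.540000, 0.142878) = 0.092871
  k4 = f(0.720000, 0.159797) = 0.103868
  u ← 0.126364 + (0.36/6)·(k1 + 2k2 + 2k3 + k4) = 0.159678
u(0.72) ≈ 0.1597

0.1597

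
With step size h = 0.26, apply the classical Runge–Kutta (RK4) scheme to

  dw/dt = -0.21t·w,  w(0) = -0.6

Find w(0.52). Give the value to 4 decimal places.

RK4: k1 = f(t_n, w_n); k2 = f(t_n + h/2, w_n + (h/2)·k1); k3 = f(t_n + h/2, w_n + (h/2)·k2); k4 = f(t_n + h, w_n + h·k3); w_{n+1} = w_n + (h/6)·(k1 + 2k2 + 2k3 + k4).
t=0.000000, w=-0.600000:
  k1 = f(0.000000, -0.600000) = 0.000000
  k2 = f(0.130000, -0.600000) = 0.016380
  k3 = f(0.130000, -0.597871) = 0.016322
  k4 = f(0.260000, -0.595756) = 0.032528
  w ← -0.600000 + (0.26/6)·(k1 + 2k2 + 2k3 + k4) = -0.595756
t=0.260000, w=-0.595756:
  k1 = f(0.260000, -0.595756) = 0.032528
  k2 = f(0.390000, -0.591528) = 0.048446
  k3 = f(0.390000, -0.589458) = 0.048277
  k4 = f(0.520000, -0.583204) = 0.063686
  w ← -0.595756 + (0.26/6)·(k1 + 2k2 + 2k3 + k4) = -0.583204
w(0.52) ≈ -0.5832

-0.5832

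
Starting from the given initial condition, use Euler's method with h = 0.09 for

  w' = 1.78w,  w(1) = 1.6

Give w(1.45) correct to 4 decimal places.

Euler: w_{n+1} = w_n + h·f(t_n, w_n).
t=1.000000, w=1.600000: f=2.848000 → w ← 1.600000 + 0.09·2.848000 = 1.856320
t=1.090000, w=1.856320: f=3.304250 → w ← 1.856320 + 0.09·3.304250 = 2.153702
t=1.180000, w=2.153702: f=3.833590 → w ← 2.153702 + 0.09·3.833590 = 2.498726
t=1.270000, w=2.498726: f=4.447732 → w ← 2.498726 + 0.09·4.447732 = 2.899021
t=1.360000, w=2.899021: f=5.160258 → w ← 2.899021 + 0.09·5.160258 = 3.363445
w(1.45) ≈ 3.3634

3.3634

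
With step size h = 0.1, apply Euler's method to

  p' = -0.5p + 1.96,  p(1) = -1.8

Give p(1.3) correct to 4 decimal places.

-0.9842

Euler: p_{n+1} = p_n + h·f(s_n, p_n).
s=1.000000, p=-1.800000: f=2.860000 → p ← -1.800000 + 0.1·2.860000 = -1.514000
s=1.100000, p=-1.514000: f=2.717000 → p ← -1.514000 + 0.1·2.717000 = -1.242300
s=1.200000, p=-1.242300: f=2.581150 → p ← -1.242300 + 0.1·2.581150 = -0.984185
p(1.3) ≈ -0.9842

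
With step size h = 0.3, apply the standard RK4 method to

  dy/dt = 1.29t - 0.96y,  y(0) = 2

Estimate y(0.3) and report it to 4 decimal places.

1.5524

RK4: k1 = f(t_n, y_n); k2 = f(t_n + h/2, y_n + (h/2)·k1); k3 = f(t_n + h/2, y_n + (h/2)·k2); k4 = f(t_n + h, y_n + h·k3); y_{n+1} = y_n + (h/6)·(k1 + 2k2 + 2k3 + k4).
t=0.000000, y=2.000000:
  k1 = f(0.000000, 2.000000) = -1.920000
  k2 = f(0.150000, 1.712000) = -1.450020
  k3 = f(0.150000, 1.782497) = -1.517697
  k4 = f(0.300000, 1.544691) = -1.095903
  y ← 2.000000 + (0.3/6)·(k1 + 2k2 + 2k3 + k4) = 1.552433
y(0.3) ≈ 1.5524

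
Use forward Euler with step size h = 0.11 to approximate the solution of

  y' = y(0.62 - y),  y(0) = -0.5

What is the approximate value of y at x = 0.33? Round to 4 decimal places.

Euler: y_{n+1} = y_n + h·f(x_n, y_n).
x=0.000000, y=-0.500000: f=-0.560000 → y ← -0.500000 + 0.11·(-0.560000) = -0.561600
x=0.110000, y=-0.561600: f=-0.663587 → y ← -0.561600 + 0.11·(-0.663587) = -0.634595
x=0.220000, y=-0.634595: f=-0.796159 → y ← -0.634595 + 0.11·(-0.796159) = -0.722172
y(0.33) ≈ -0.7222

-0.7222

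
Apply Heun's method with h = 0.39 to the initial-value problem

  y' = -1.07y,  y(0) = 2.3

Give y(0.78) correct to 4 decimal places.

Heun: k1 = f(t_n, y_n); k2 = f(t_n + h, y_n + h·k1); y_{n+1} = y_n + (h/2)·(k1 + k2).
t=0.000000, y=2.300000:
  k1 = f(0.000000, 2.300000) = -2.461000
  k2 = f(0.390000, 1.340210) = -1.434025
  y ← 2.300000 + (0.39/2)·(-2.461000 + (-1.434025)) = 1.540470
t=0.390000, y=1.540470:
  k1 = f(0.390000, 1.540470) = -1.648303
  k2 = f(0.780000, 0.897632) = -0.960466
  y ← 1.540470 + (0.39/2)·(-1.648303 + (-0.960466)) = 1.031760
y(0.78) ≈ 1.0318

1.0318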